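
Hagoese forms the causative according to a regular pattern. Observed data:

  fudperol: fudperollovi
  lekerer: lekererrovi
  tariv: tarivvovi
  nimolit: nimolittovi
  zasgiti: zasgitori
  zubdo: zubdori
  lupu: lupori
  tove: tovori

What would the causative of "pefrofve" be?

pefrofvori

tariv and zasgiti both have last vowel 'i' yet inflect differently (tarivvovi, zasgitori), so the last vowel is not what conditions the rule; whether the stem ends in a vowel or a consonant is.
"pefrofve" ends in a vowel. The stems ending in a vowel (zasgiti → zasgitori, zubdo → zubdori, lupu → lupori) drop the final letter and add -ori.
So pefrofve → pefrofvori.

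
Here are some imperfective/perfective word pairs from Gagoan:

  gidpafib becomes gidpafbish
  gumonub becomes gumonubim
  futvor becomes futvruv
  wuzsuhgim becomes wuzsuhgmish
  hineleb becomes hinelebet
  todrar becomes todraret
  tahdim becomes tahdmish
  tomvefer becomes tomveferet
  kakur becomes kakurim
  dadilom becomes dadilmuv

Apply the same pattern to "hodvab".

futvor and kakur both end in -r yet inflect differently (futvruv, kakurim), so the final letter is not what conditions the rule; the last vowel is.
"hodvab" has last vowel 'a'. The one such stem in the data (todrar → todraret) adds -et, so the same rule applies.
The other patterns: stems whose last vowel is 'o' delete the last vowel and add -uv; stems whose last vowel is 'u' add -im; stems whose last vowel is 'i' delete the last vowel and add -ish.
So hodvab → hodvabet.

hodvabet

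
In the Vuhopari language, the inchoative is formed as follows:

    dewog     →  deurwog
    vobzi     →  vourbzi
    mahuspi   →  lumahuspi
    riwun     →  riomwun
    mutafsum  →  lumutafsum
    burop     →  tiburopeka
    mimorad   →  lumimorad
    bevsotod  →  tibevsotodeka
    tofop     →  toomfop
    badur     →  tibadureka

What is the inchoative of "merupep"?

lumerupep

tofop and burop both end in -p yet inflect differently (toomfop, tiburopeka), so the final letter is not what conditions the rule; the first letter is.
"merupep" begins with m-. The stems beginning with m- (mahuspi → lumahuspi, mutafsum → lumutafsum, mimorad → lumimorad) add the prefix lu-.
So merupep → lumerupep.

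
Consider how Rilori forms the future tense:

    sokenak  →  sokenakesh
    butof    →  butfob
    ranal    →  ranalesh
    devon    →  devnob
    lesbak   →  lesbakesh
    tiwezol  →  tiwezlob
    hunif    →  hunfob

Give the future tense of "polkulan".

"polkulan" has last vowel 'a'. The stems whose last vowel is 'a' (ranal → ranalesh, sokenak → sokenakesh, lesbak → lesbakesh) add -esh.
So polkulan → polkulanesh.

polkulanesh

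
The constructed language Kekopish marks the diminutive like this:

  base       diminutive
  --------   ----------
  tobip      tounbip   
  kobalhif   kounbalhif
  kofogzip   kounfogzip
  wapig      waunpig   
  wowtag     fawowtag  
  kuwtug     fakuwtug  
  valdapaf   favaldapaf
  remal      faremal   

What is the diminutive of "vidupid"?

viundupid

wapig and wowtag both end in -g yet inflect differently (waunpig, fawowtag), so the final letter is not what conditions the rule; the last vowel is.
"vidupid" has last vowel 'i'. The stems whose last vowel is 'i' (tobip → tounbip, kobalhif → kounbalhif, kofogzip → kounfogzip) insert -un- after the first vowel.
The other pattern: stems whose last vowel is 'a' or 'u' add the prefix fa-.
So vidupid → viundupid.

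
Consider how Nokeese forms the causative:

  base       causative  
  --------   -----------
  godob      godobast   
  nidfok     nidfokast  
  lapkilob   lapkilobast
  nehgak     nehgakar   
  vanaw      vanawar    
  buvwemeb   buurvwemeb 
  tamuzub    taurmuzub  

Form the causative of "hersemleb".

"hersemleb" has last vowel 'e'. The one such stem in the data (buvwemeb → buurvwemeb) inserts -ur- after the first vowel (as does tamuzub), so the same rule applies.
So hersemleb → heurrsemleb.

heurrsemleb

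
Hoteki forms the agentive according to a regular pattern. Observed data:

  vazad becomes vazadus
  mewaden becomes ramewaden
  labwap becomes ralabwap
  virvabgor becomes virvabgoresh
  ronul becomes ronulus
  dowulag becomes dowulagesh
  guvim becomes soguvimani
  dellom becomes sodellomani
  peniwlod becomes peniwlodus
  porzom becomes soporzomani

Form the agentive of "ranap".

raranap

peniwlod and porzom both have last vowel 'o' yet inflect differently (peniwlodus, soporzomani), so the last vowel is not what conditions the rule; the final letter is.
"ranap" ends in -p. The one such stem in the data (labwap → ralabwap) adds the prefix ra-, so the same rule applies.
The other patterns: stems ending in -d or -l add -us; stems ending in -m add so- … -ani around the stem; stems ending in -g or -r add -esh.
So ranap → raranap.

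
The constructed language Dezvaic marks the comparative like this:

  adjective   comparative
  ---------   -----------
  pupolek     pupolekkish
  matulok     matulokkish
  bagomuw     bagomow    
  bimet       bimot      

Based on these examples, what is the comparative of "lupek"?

lupekkish

pupolek and bimet both have last vowel 'e' yet inflect differently (pupolekkish, bimot), so the last vowel is not what conditions the rule; the final letter is.
"lupek" ends in -k. The stems ending in -k (pupolek → pupolekkish, matulok → matulokkish) double the final consonant and add -ish.
So lupek → lupekkish.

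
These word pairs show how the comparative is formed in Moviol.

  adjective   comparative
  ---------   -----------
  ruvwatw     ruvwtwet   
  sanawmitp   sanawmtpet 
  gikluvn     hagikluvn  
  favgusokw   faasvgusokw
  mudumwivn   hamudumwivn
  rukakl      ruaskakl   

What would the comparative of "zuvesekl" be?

zuasvesekl

favgusokw and ruvwatw both end in -w yet inflect differently (faasvgusokw, ruvwtwet), so the final letter is not what conditions the rule; the second-to-last letter is.
"zuvesekl" has second-to-last letter 'k'. The stems whose second-to-last letter is 'k' (rukakl → ruaskakl, favgusokw → faasvgusokw) insert -as- after the first vowel.
So zuvesekl → zuasvesekl.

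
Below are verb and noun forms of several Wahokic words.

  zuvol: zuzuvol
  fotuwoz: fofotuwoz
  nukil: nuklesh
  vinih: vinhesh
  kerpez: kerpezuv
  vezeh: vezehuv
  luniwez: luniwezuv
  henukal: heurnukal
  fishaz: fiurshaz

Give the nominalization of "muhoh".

mumuhoh

zuvol and nukil both end in -l yet inflect differently (zuzuvol, nuklesh), so the final letter is not what conditions the rule; the last vowel is.
"muhoh" has last vowel 'o'. The stems whose last vowel is 'o' (zuvol → zuzuvol, fotuwoz → fofotuwoz) repeat the first consonant+vowel as a prefix.
So muhoh → mumuhoh.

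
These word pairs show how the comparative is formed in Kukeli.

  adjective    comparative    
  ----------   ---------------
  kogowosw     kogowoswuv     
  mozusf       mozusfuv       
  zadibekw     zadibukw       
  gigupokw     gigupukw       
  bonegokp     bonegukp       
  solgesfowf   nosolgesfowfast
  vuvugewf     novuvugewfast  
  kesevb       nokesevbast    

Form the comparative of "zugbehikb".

"zugbehikb" has second-to-last letter 'k'. The stems whose second-to-last letter is 'k' (zadibekw → zadibukw, gigupokw → gigupukw, bonegokp → bonegukp) change the last vowel to 'u'.
So zugbehikb → zugbehukb.

zugbehukb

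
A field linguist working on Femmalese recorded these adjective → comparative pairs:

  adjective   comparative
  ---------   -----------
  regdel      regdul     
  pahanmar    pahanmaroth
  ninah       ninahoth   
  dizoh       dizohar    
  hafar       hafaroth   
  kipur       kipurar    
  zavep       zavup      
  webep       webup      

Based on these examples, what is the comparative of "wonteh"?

wontuh

"wonteh" has last vowel 'e'. The stems whose last vowel is 'e' (webep → webup, regdel → regdul, zavep → zavup) change the last vowel to 'u'.
The other patterns: stems whose last vowel is 'a' add -oth; stems whose last vowel is 'o' or 'u' add -ar.
So wonteh → wontuh.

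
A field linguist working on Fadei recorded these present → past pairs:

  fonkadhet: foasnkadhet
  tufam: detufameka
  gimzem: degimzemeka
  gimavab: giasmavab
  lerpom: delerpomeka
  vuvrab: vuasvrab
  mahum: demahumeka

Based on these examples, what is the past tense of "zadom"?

dezadomeka

tufam and gimavab both have last vowel 'a' yet inflect differently (detufameka, giasmavab), so the last vowel is not what conditions the rule; the final letter is.
"zadom" ends in -m. The stems ending in -m (lerpom → delerpomeka, tufam → detufameka, gimzem → degimzemeka) add de- … -eka around the stem.
The other pattern: stems ending in -b or -t insert -as- after the first vowel.
So zadom → dezadomeka.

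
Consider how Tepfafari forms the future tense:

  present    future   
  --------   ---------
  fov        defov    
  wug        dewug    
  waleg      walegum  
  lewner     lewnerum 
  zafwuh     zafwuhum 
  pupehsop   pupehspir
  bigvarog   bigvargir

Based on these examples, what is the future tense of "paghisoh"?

wug and waleg both end in -g yet inflect differently (dewug, walegum), so the final letter is not what conditions the rule; the number of vowels is.
"paghisoh" has 3 vowels. The stems with 3 vowels (pupehsop → pupehspir, bigvarog → bigvargir) delete the last vowel and add -ir.
The other patterns: stems with 1 vowel add the prefix de-; stems with 2 vowels add -um.
So paghisoh → paghishir.

paghishir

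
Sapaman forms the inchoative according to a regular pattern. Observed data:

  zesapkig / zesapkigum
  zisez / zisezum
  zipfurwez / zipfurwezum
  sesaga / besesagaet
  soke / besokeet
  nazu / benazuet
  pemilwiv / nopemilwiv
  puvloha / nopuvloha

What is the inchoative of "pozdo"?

sesaga and puvloha both end in -a yet inflect differently (besesagaet, nopuvloha), so the final letter is not what conditions the rule; the first letter is.
"pozdo" begins with p-. The stems beginning with p- (pemilwiv → nopemilwiv, puvloha → nopuvloha) add the prefix no-.
So pozdo → nopozdo.

nopozdo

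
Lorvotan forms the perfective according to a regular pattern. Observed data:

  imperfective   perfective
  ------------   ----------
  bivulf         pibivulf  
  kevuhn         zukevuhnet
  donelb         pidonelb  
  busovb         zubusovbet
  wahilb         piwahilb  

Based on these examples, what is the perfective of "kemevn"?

zukemevnet

"kemevn" has second-to-last letter 'v'. The one such stem in the data (busovb → zubusovbet) adds zu- … -et around the stem, so the same rule applies.
The other pattern: stems whose second-to-last letter is 'l' add the prefix pi-.
So kemevn → zukemevnet.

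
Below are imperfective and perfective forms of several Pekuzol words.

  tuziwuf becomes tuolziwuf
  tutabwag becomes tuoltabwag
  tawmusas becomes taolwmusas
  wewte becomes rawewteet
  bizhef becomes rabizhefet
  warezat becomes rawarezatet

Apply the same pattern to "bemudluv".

tuziwuf and bizhef both end in -f yet inflect differently (tuolziwuf, rabizhefet), so the final letter is not what conditions the rule; the first letter is.
"bemudluv" begins with b-. The one such stem in the data (bizhef → rabizhefet) adds ra- … -et around the stem, so the same rule applies.
The other pattern: stems beginning with t- insert -ol- after the first vowel.
So bemudluv → rabemudluvet.

rabemudluvet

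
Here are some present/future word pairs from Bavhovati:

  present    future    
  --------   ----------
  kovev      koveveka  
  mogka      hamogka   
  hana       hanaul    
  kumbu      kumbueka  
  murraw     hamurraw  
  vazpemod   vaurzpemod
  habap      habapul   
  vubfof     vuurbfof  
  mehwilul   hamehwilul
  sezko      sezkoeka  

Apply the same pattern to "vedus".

hana and mogka both end in -a yet inflect differently (hanaul, hamogka), so the final letter is not what conditions the rule; the first letter is.
"vedus" begins with v-. The stems beginning with v- (vubfof → vuurbfof, vazpemod → vaurzpemod) insert -ur- after the first vowel.
The other patterns: stems beginning with h- add -ul; stems beginning with k- or s- add -eka; stems beginning with m- add the prefix ha-.
So vedus → veurdus.

veurdus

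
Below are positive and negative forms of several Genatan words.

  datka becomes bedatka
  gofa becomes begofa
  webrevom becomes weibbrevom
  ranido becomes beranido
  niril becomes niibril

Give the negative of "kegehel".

keibgehel

"kegehel" ends in a consonant. The stems ending in a consonant (webrevom → weibbrevom, niril → niibril) insert -ib- after the first vowel.
So kegehel → keibgehel.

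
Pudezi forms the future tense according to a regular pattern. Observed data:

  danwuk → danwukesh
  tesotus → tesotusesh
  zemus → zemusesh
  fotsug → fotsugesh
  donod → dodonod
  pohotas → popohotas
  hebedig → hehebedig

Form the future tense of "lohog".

tesotus and pohotas both end in -s yet inflect differently (tesotusesh, popohotas), so the final letter is not what conditions the rule; the last vowel is.
"lohog" has last vowel 'o'. The one such stem in the data (donod → dodonod) repeats the first consonant+vowel as a prefix (as do pohotas, hebedig), so the same rule applies.
So lohog → lolohog.

lolohog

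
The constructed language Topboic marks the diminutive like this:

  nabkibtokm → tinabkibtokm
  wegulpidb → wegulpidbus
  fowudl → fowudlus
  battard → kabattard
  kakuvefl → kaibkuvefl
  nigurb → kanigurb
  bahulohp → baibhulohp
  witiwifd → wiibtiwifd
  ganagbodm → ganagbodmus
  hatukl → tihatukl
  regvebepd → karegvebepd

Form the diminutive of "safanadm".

safanadmus

"safanadm" has second-to-last letter 'd'. The stems whose second-to-last letter is 'd' (wegulpidb → wegulpidbus, fowudl → fowudlus, ganagbodm → ganagbodmus) add -us.
The other patterns: stems whose second-to-last letter is 'p' or 'r' add the prefix ka-; stems whose second-to-last letter is 'k' add the prefix ti-; stems whose second-to-last letter is 'f' or 'h' insert -ib- after the first vowel.
So safanadm → safanadmus.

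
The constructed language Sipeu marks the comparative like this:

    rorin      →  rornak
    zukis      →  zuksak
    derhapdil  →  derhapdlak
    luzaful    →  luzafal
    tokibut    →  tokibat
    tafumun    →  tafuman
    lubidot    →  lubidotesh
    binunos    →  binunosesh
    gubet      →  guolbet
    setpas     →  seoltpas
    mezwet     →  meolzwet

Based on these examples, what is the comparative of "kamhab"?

derhapdil and luzaful both end in -l yet inflect differently (derhapdlak, luzafal), so the final letter is not what conditions the rule; the last vowel is.
"kamhab" has last vowel 'a'. The one such stem in the data (setpas → seoltpas) inserts -ol- after the first vowel (as do gubet, mezwet), so the same rule applies.
The other patterns: stems whose last vowel is 'i' delete the last vowel and add -ak; stems whose last vowel is 'u' change the last vowel to 'a'; stems whose last vowel is 'o' add -esh.
So kamhab → kaolmhab.

kaolmhab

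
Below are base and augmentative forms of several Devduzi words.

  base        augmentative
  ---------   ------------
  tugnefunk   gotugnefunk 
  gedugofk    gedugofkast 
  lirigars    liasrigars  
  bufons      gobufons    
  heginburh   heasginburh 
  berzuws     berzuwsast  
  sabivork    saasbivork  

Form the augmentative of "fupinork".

fuaspinork

"fupinork" has second-to-last letter 'r'. The stems whose second-to-last letter is 'r' (lirigars → liasrigars, heginburh → heasginburh, sabivork → saasbivork) insert -as- after the first vowel.
So fupinork → fuaspinork.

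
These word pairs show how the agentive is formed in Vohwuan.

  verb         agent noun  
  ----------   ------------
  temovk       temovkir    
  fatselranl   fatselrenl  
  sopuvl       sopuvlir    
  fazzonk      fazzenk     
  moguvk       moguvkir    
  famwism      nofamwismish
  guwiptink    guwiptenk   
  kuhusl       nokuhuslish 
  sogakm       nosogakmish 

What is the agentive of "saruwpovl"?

saruwpovlir

temovk and fazzonk both end in -k yet inflect differently (temovkir, fazzenk), so the final letter is not what conditions the rule; the second-to-last letter is.
"saruwpovl" has second-to-last letter 'v'. The stems whose second-to-last letter is 'v' (sopuvl → sopuvlir, temovk → temovkir, moguvk → moguvkir) add -ir.
The other patterns: stems whose second-to-last letter is 'n' change the last vowel to 'e'; stems whose second-to-last letter is 'k' or 's' add no- … -ish around the stem.
So saruwpovl → saruwpovlir.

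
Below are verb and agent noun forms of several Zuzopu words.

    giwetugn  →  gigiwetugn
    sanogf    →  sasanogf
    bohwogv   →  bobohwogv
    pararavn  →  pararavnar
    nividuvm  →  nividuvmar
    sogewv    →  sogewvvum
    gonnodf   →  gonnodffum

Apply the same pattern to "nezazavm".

giwetugn and pararavn both end in -n yet inflect differently (gigiwetugn, pararavnar), so the final letter is not what conditions the rule; the second-to-last letter is.
"nezazavm" has second-to-last letter 'v'. The stems whose second-to-last letter is 'v' (pararavn → pararavnar, nividuvm → nividuvmar) add -ar.
So nezazavm → nezazavmar.

nezazavmar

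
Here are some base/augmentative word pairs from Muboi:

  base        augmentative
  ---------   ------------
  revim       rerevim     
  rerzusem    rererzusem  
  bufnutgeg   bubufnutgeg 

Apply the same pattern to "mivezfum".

mimivezfum

Every pair shown (revim → rerevim, rerzusem → rererzusem, bufnutgeg → bubufnutgeg) follows the same rule: repeat the first consonant+vowel as a prefix.
So mivezfum → mimivezfum.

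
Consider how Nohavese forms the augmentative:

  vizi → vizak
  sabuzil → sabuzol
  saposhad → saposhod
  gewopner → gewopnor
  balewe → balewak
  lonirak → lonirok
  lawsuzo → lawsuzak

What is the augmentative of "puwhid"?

puwhod

vizi and sabuzil both have last vowel 'i' yet inflect differently (vizak, sabuzol), so the last vowel is not what conditions the rule; whether the stem ends in a vowel or a consonant is.
"puwhid" ends in a consonant. The stems ending in a consonant (lonirak → lonirok, sabuzil → sabuzol, saposhad → saposhod) change the last vowel to 'o'.
The other pattern: stems ending in a vowel drop the final letter and add -ak.
So puwhid → puwhod.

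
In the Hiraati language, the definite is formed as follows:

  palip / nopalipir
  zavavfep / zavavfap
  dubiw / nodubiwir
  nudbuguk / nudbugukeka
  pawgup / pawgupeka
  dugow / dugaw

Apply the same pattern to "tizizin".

"tizizin" has last vowel 'i'. The stems whose last vowel is 'i' (palip → nopalipir, dubiw → nodubiwir) add no- … -ir around the stem.
The other patterns: stems whose last vowel is 'e' or 'o' change the last vowel to 'a'; stems whose last vowel is 'u' add -eka.
So tizizin → notizizinir.

notizizinir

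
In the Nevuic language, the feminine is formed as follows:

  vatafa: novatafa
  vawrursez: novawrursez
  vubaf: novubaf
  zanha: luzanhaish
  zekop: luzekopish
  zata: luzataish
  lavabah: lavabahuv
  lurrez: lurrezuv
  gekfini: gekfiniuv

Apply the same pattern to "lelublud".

lelubluduv

vatafa and zanha both end in -a yet inflect differently (novatafa, luzanhaish), so the final letter is not what conditions the rule; the first letter is.
"lelublud" begins with l-. The stems beginning with l- (lavabah → lavabahuv, lurrez → lurrezuv) add -uv.
The other patterns: stems beginning with v- add the prefix no-; stems beginning with z- add lu- … -ish around the stem.
So lelublud → lelubluduv.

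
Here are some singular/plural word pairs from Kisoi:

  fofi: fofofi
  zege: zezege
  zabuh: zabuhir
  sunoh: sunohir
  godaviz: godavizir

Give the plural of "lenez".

lenezir

fofi and godaviz both have last vowel 'i' yet inflect differently (fofofi, godavizir), so the last vowel is not what conditions the rule; whether the stem ends in a vowel or a consonant is.
"lenez" ends in a consonant. The stems ending in a consonant (zabuh → zabuhir, sunoh → sunohir, godaviz → godavizir) add -ir.
The other pattern: stems ending in a vowel repeat the first consonant+vowel as a prefix.
So lenez → lenezir.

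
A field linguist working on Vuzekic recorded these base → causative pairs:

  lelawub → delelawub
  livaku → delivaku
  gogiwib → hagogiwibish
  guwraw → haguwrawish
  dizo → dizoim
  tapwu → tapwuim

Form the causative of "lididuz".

delididuz

lelawub and gogiwib both end in -b yet inflect differently (delelawub, hagogiwibish), so the final letter is not what conditions the rule; the first letter is.
"lididuz" begins with l-. The stems beginning with l- (lelawub → delelawub, livaku → delivaku) add the prefix de-.
So lididuz → delididuz.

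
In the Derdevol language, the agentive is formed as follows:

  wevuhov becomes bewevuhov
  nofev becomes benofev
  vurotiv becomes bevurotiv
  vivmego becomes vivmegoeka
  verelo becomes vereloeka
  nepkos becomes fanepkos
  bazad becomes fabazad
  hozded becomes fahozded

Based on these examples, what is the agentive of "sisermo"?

wevuhov and vivmego both have last vowel 'o' yet inflect differently (bewevuhov, vivmegoeka), so the last vowel is not what conditions the rule; the final letter is.
"sisermo" ends in -o. The stems ending in -o (vivmego → vivmegoeka, verelo → vereloeka) add -eka.
The other patterns: stems ending in -v add the prefix be-; stems ending in -d or -s add the prefix fa-.
So sisermo → sisermoeka.

sisermoeka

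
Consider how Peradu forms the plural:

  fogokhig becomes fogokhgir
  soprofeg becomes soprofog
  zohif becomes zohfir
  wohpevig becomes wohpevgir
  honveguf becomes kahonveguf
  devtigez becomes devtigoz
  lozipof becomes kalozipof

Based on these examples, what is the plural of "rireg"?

rirog

wohpevig and soprofeg both end in -g yet inflect differently (wohpevgir, soprofog), so the final letter is not what conditions the rule; the last vowel is.
"rireg" has last vowel 'e'. The stems whose last vowel is 'e' (devtigez → devtigoz, soprofeg → soprofog) change the last vowel to 'o'.
The other patterns: stems whose last vowel is 'i' delete the last vowel and add -ir; stems whose last vowel is 'o' or 'u' add the prefix ka-.
So rireg → rirog.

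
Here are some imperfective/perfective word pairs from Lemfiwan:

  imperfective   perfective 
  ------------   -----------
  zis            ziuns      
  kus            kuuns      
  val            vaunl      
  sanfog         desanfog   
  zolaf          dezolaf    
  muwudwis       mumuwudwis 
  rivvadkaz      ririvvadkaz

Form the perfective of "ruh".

ruunh

zis and muwudwis both end in -s yet inflect differently (ziuns, mumuwudwis), so the final letter is not what conditions the rule; the number of vowels is.
"ruh" has 1 vowel. The stems with 1 vowel (zis → ziuns, kus → kuuns, val → vaunl) insert -un- after the first vowel.
The other patterns: stems with 2 vowels add the prefix de-; stems with 3 vowels repeat the first consonant+vowel as a prefix.
So ruh → ruunh.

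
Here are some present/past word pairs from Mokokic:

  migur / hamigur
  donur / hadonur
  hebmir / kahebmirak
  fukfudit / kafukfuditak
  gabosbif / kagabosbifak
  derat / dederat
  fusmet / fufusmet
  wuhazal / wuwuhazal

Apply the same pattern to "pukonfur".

hapukonfur

migur and hebmir both end in -r yet inflect differently (hamigur, kahebmirak), so the final letter is not what conditions the rule; the last vowel is.
"pukonfur" has last vowel 'u'. The stems whose last vowel is 'u' (migur → hamigur, donur → hadonur) add the prefix ha-.
So pukonfur → hapukonfur.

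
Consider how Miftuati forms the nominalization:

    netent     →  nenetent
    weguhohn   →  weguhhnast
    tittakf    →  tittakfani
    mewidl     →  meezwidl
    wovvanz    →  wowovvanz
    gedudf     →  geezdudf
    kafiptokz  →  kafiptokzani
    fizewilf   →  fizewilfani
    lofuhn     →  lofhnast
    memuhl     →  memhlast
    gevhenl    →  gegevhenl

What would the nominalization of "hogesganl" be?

fizewilf and gedudf both end in -f yet inflect differently (fizewilfani, geezdudf), so the final letter is not what conditions the rule; the second-to-last letter is.
"hogesganl" has second-to-last letter 'n'. The stems whose second-to-last letter is 'n' (gevhenl → gegevhenl, netent → nenetent, wovvanz → wowovvanz) repeat the first consonant+vowel as a prefix.
The other patterns: stems whose second-to-last letter is 'k' or 'l' add -ani; stems whose second-to-last letter is 'd' insert -ez- after the first vowel; stems whose second-to-last letter is 'h' delete the last vowel and add -ast.
So hogesganl → hohogesganl.

hohogesganl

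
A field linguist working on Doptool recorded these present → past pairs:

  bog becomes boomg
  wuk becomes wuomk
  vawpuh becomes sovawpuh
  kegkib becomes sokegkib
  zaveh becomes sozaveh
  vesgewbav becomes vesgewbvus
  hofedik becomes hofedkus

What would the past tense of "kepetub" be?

wuk and hofedik both end in -k yet inflect differently (wuomk, hofedkus), so the final letter is not what conditions the rule; the number of vowels is.
"kepetub" has 3 vowels. The stems with 3 vowels (vesgewbav → vesgewbvus, hofedik → hofedkus) delete the last vowel and add -us.
The other patterns: stems with 1 vowel insert -om- after the first vowel; stems with 2 vowels add the prefix so-.
So kepetub → kepetbus.

kepetbus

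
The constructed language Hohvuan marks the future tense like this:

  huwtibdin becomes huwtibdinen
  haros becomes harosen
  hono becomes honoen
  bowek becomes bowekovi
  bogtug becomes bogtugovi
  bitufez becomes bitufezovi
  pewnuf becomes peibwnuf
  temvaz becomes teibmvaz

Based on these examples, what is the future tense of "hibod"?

"hibod" begins with h-. The stems beginning with h- (huwtibdin → huwtibdinen, haros → harosen, hono → honoen) add -en.
So hibod → hiboden.

hiboden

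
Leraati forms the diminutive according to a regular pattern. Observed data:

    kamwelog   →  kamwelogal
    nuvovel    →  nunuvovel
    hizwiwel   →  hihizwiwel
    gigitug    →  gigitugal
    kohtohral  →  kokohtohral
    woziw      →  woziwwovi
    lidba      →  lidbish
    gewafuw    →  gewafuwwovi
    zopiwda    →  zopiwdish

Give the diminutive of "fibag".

fibagal

"fibag" ends in -g. The stems ending in -g (gigitug → gigitugal, kamwelog → kamwelogal) add -al.
The other patterns: stems ending in -a drop the final letter and add -ish; stems ending in -w double the final consonant and add -ovi; stems ending in -l repeat the first consonant+vowel as a prefix.
So fibag → fibagal.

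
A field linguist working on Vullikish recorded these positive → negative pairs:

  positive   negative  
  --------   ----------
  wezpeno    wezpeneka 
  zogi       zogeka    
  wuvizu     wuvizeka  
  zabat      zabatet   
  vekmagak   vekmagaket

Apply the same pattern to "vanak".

"vanak" ends in a consonant. The stems ending in a consonant (zabat → zabatet, vekmagak → vekmagaket) add -et.
The other pattern: stems ending in a vowel drop the final letter and add -eka.
So vanak → vanaket.

vanaket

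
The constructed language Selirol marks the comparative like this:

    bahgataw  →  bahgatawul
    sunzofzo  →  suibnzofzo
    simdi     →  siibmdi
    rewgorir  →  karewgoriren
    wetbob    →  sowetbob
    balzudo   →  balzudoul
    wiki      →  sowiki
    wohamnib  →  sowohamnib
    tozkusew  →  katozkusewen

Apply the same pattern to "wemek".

sowemek

balzudo and sunzofzo both end in -o yet inflect differently (balzudoul, suibnzofzo), so the final letter is not what conditions the rule; the first letter is.
"wemek" begins with w-. The stems beginning with w- (wohamnib → sowohamnib, wiki → sowiki, wetbob → sowetbob) add the prefix so-.
The other patterns: stems beginning with b- add -ul; stems beginning with s- insert -ib- after the first vowel; stems beginning with r- or t- add ka- … -en around the stem.
So wemek → sowemek.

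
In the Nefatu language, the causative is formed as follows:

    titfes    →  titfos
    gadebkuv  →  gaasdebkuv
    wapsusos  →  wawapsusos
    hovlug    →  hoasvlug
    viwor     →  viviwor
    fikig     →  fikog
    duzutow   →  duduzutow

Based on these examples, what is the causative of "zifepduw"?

ziasfepduw

wapsusos and titfes both end in -s yet inflect differently (wawapsusos, titfos), so the final letter is not what conditions the rule; the last vowel is.
"zifepduw" has last vowel 'u'. The stems whose last vowel is 'u' (gadebkuv → gaasdebkuv, hovlug → hoasvlug) insert -as- after the first vowel.
So zifepduw → ziasfepduw.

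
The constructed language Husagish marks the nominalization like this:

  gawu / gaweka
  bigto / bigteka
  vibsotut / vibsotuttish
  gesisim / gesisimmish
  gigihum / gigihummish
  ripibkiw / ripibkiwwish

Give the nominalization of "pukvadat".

pukvadattish

gawu and vibsotut both have last vowel 'u' yet inflect differently (gaweka, vibsotuttish), so the last vowel is not what conditions the rule; whether the stem ends in a vowel or a consonant is.
"pukvadat" ends in a consonant. The stems ending in a consonant (vibsotut → vibsotuttish, gesisim → gesisimmish, gigihum → gigihummish) double the final consonant and add -ish.
So pukvadat → pukvadattish.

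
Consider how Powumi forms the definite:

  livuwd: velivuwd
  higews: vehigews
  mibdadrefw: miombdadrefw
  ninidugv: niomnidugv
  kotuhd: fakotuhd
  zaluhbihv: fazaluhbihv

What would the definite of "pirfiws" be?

"pirfiws" has second-to-last letter 'w'. The stems whose second-to-last letter is 'w' (livuwd → velivuwd, higews → vehigews) add the prefix ve-.
The other patterns: stems whose second-to-last letter is 'h' add the prefix fa-; stems whose second-to-last letter is 'f' or 'g' insert -om- after the first vowel.
So pirfiws → vepirfiws.

vepirfiws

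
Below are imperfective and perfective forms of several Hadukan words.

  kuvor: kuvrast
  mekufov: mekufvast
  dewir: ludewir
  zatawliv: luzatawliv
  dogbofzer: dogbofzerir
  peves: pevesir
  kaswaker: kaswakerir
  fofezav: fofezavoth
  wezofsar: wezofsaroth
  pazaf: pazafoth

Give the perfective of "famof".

"famof" has last vowel 'o'. The stems whose last vowel is 'o' (kuvor → kuvrast, mekufov → mekufvast) delete the last vowel and add -ast.
The other patterns: stems whose last vowel is 'i' add the prefix lu-; stems whose last vowel is 'e' add -ir; stems whose last vowel is 'a' add -oth.
So famof → famfast.

famfast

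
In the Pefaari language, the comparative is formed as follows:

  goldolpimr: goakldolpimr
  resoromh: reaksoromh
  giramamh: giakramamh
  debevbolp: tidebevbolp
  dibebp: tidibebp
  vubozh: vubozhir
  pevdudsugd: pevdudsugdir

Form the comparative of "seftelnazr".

"seftelnazr" has second-to-last letter 'z'. The one such stem in the data (vubozh → vubozhir) adds -ir, so the same rule applies.
The other patterns: stems whose second-to-last letter is 'm' insert -ak- after the first vowel; stems whose second-to-last letter is 'b' or 'l' add the prefix ti-.
So seftelnazr → seftelnazrir.

seftelnazrir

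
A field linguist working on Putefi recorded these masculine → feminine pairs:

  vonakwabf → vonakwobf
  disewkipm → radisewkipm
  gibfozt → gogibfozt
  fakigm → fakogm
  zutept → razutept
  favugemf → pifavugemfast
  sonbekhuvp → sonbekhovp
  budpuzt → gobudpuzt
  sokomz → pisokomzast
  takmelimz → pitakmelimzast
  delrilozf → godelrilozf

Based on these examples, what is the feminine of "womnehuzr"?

delrilozf and favugemf both end in -f yet inflect differently (godelrilozf, pifavugemfast), so the final letter is not what conditions the rule; the second-to-last letter is.
"womnehuzr" has second-to-last letter 'z'. The stems whose second-to-last letter is 'z' (gibfozt → gogibfozt, budpuzt → gobudpuzt, delrilozf → godelrilozf) add the prefix go-.
The other patterns: stems whose second-to-last letter is 'm' add pi- … -ast around the stem; stems whose second-to-last letter is 'p' add the prefix ra-; stems whose second-to-last letter is 'b', 'g' or 'v' change the last vowel to 'o'.
So womnehuzr → gowomnehuzr.

gowomnehuzr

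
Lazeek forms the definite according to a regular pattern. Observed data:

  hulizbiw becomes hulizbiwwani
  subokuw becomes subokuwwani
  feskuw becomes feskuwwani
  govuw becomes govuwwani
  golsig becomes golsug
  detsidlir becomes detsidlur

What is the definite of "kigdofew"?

hulizbiw and golsig both have last vowel 'i' yet inflect differently (hulizbiwwani, golsug), so the last vowel is not what conditions the rule; the final letter is.
"kigdofew" ends in -w. The stems ending in -w (hulizbiw → hulizbiwwani, subokuw → subokuwwani, feskuw → feskuwwani) double the final consonant and add -ani.
So kigdofew → kigdofewwani.

kigdofewwani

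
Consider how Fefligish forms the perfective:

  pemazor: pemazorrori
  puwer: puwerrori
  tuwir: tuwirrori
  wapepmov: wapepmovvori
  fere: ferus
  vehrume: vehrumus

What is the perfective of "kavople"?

puwer and fere both have last vowel 'e' yet inflect differently (puwerrori, ferus), so the last vowel is not what conditions the rule; whether the stem ends in a vowel or a consonant is.
"kavople" ends in a vowel. The stems ending in a vowel (fere → ferus, vehrume → vehrumus) drop the final letter and add -us.
So kavople → kavoplus.

kavoplus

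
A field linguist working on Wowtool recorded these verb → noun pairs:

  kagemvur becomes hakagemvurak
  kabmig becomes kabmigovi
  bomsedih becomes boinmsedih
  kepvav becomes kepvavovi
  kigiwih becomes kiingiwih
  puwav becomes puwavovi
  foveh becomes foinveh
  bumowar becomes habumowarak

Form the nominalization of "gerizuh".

kepvav and bumowar both have last vowel 'a' yet inflect differently (kepvavovi, habumowarak), so the last vowel is not what conditions the rule; the final letter is.
"gerizuh" ends in -h. The stems ending in -h (kigiwih → kiingiwih, bomsedih → boinmsedih, foveh → foinveh) insert -in- after the first vowel.
So gerizuh → geinrizuh.

geinrizuh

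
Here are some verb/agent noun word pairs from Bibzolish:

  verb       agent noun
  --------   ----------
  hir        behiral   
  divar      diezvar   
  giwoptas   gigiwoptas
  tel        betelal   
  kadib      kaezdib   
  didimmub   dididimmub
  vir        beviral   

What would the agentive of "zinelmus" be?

"zinelmus" has 3 vowels. The stems with 3 vowels (didimmub → dididimmub, giwoptas → gigiwoptas) repeat the first consonant+vowel as a prefix.
So zinelmus → zizinelmus.

zizinelmus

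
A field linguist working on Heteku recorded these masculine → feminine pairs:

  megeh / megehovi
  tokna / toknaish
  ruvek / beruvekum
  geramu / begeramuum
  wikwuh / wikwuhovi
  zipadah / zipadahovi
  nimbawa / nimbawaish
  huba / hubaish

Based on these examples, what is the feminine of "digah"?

digahovi

"digah" ends in -h. The stems ending in -h (wikwuh → wikwuhovi, zipadah → zipadahovi, megeh → megehovi) add -ovi.
The other patterns: stems ending in -a add -ish; stems ending in -k or -u add be- … -um around the stem.
So digah → digahovi.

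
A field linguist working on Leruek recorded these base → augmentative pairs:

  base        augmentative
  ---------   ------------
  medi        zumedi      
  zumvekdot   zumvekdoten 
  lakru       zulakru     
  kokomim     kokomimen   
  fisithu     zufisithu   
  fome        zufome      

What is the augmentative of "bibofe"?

zubibofe

kokomim and medi both have last vowel 'i' yet inflect differently (kokomimen, zumedi), so the last vowel is not what conditions the rule; whether the stem ends in a vowel or a consonant is.
"bibofe" ends in a vowel. The stems ending in a vowel (fome → zufome, fisithu → zufisithu, medi → zumedi) add the prefix zu-.
So bibofe → zubibofe.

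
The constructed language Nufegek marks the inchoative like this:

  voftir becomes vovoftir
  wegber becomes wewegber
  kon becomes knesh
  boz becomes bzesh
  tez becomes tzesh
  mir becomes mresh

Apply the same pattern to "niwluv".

"niwluv" has 2 vowels. The stems with 2 vowels (voftir → vovoftir, wegber → wewegber) repeat the first consonant+vowel as a prefix.
So niwluv → niniwluv.

niniwluv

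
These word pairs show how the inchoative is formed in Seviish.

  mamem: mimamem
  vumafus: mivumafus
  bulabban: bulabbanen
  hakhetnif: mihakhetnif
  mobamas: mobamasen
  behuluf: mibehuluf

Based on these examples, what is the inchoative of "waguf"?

mobamas and vumafus both end in -s yet inflect differently (mobamasen, mivumafus), so the final letter is not what conditions the rule; the last vowel is.
"waguf" has last vowel 'u'. The stems whose last vowel is 'u' (behuluf → mibehuluf, vumafus → mivumafus) add the prefix mi-.
So waguf → miwaguf.

miwaguf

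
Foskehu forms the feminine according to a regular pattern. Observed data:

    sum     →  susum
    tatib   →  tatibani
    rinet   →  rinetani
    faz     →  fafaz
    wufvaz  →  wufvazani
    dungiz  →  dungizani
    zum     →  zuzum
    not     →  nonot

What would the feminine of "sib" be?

faz and wufvaz both end in -z yet inflect differently (fafaz, wufvazani), so the final letter is not what conditions the rule; the number of vowels is.
"sib" has 1 vowel. The stems with 1 vowel (zum → zuzum, not → nonot, faz → fafaz) repeat the first consonant+vowel as a prefix.
The other pattern: stems with 2 vowels add -ani.
So sib → sisib.

sisib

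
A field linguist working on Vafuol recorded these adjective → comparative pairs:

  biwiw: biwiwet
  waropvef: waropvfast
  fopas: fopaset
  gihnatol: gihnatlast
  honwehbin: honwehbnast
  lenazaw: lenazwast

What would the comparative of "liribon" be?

liribnast

biwiw and lenazaw both end in -w yet inflect differently (biwiwet, lenazwast), so the final letter is not what conditions the rule; the number of vowels is.
"liribon" has 3 vowels. The stems with 3 vowels (gihnatol → gihnatlast, honwehbin → honwehbnast, lenazaw → lenazwast) delete the last vowel and add -ast.
So liribon → liribnast.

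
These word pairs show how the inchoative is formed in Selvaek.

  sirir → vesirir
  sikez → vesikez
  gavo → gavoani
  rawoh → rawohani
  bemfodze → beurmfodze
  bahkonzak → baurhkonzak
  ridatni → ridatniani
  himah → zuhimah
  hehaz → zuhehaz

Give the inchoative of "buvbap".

buurvbap

"buvbap" begins with b-. The stems beginning with b- (bahkonzak → baurhkonzak, bemfodze → beurmfodze) insert -ur- after the first vowel.
So buvbap → buurvbap.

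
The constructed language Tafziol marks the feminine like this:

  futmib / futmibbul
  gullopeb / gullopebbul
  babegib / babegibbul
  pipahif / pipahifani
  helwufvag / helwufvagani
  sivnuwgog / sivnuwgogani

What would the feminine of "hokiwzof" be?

hokiwzofani

futmib and pipahif both have last vowel 'i' yet inflect differently (futmibbul, pipahifani), so the last vowel is not what conditions the rule; the final letter is.
"hokiwzof" ends in -f. The one such stem in the data (pipahif → pipahifani) adds -ani, so the same rule applies.
The other pattern: stems ending in -b double the final consonant and add -ul.
So hokiwzof → hokiwzofani.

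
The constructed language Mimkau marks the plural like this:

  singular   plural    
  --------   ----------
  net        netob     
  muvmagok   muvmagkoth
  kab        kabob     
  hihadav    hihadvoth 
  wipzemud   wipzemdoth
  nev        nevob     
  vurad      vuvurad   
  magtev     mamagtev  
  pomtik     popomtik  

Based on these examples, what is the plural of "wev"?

wevob

"wev" has 1 vowel. The stems with 1 vowel (kab → kabob, nev → nevob, net → netob) add -ob.
The other patterns: stems with 2 vowels repeat the first consonant+vowel as a prefix; stems with 3 vowels delete the last vowel and add -oth.
So wev → wevob.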